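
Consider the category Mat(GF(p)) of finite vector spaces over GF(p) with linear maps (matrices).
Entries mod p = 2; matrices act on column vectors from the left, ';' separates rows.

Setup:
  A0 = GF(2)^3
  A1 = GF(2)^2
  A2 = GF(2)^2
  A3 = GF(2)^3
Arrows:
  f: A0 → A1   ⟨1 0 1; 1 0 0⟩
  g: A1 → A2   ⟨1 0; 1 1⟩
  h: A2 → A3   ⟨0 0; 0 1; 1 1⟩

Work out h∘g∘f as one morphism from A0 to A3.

  e0=[1,0,0] f→[1,1] g→[1,0] h→[0,0,1]
  e1=[0,1,0] f→[0,0] g→[0,0] h→[0,0,0]
  e2=[0,0,1] f→[1,0] g→[1,1] h→[0,1,0]
⟦path⟧: ⟨0 0 0; 0 0 1; 1 0 0⟩

Answer: ⟨0 0 0; 0 0 1; 1 0 0⟩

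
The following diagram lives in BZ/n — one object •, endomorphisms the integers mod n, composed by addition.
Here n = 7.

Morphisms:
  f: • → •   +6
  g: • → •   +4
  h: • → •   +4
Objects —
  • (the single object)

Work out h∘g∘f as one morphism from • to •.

  0 +6≡6 +4≡3 +4≡0  (mod 7)
result: +0

Answer: +0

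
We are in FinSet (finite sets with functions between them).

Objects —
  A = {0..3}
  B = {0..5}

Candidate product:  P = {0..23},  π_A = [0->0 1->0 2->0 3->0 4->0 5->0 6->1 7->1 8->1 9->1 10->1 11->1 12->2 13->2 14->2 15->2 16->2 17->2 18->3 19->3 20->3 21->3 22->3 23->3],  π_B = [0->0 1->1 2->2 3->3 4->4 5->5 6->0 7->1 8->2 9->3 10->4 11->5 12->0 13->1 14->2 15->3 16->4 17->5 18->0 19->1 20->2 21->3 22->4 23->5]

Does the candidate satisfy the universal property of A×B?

|A|·|B| = 4·6 = 24;  |P| = 24
Check the pairing map k ↦ (π_A(k), π_B(k)):
  0 -> (0,0)
  1 -> (0,1)
  2 -> (0,2)
  3 -> (0,3)
  4 -> (0,4)
  5 -> (0,5)
  6 -> (1,0)
  7 -> (1,1)
  8 -> (1,2)
  9 -> (1,3)
  10 -> (1,4)
  11 -> (1,5)
  12 -> (2,0)
  13 -> (2,1)
  14 -> (2,2)
  15 -> (2,3)
  16 -> (2,4)
  17 -> (2,5)
  18 -> (3,0)
  19 -> (3,1)
  20 -> (3,2)
  21 -> (3,3)
  22 -> (3,4)
  23 -> (3,5)
distinct pairs in image: 24 / 24 needed
  → bijection onto A×B; projections well-typed.

Answer: VALID PRODUCT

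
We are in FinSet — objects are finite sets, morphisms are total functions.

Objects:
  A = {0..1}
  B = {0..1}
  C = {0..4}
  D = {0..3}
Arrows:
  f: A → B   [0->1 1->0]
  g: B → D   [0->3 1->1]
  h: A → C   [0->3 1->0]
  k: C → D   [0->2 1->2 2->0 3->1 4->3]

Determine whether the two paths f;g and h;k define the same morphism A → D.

Answer: DOES NOT COMMUTE

Trace:
1) trace f;g:
  0 f→1 g→1
  1 f→0 g→3
  result₁ = [0->1 1->3]
2) trace h;k:
  0 h→3 k→1
  1 h→0 k→2
  result₂ = [0->1 1->2]
Equal? distinct morphisms ✗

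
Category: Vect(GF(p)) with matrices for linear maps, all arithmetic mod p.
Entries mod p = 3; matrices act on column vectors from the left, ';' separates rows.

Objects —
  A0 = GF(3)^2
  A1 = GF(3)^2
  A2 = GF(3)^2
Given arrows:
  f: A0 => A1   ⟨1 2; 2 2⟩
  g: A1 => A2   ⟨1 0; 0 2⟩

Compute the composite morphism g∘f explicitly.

Answer: ⟨1 2; 1 1⟩

Derivation:
  e0=(1,0) f=>(1,2) g=>(1,1)
  e1=(0,1) f=>(2,2) g=>(2,1)
composite: ⟨1 2; 1 1⟩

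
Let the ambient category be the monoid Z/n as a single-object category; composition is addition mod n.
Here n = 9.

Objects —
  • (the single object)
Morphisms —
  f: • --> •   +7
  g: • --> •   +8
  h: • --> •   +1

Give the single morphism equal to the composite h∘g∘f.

  0 +7≡7 +8≡6 +1≡7  (mod 9)
⟦path⟧: +7

Answer: +7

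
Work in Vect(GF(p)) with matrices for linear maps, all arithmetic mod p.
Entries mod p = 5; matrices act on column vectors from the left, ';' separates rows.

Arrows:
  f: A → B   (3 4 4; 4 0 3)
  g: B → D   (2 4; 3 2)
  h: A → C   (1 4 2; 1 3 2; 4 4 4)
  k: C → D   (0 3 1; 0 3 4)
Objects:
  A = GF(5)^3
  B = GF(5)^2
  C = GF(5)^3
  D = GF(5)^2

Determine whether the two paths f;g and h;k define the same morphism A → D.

Along f;g (path 1):
  e0=(1,0,0) f→(3,4) g→(2,2)
  e1=(0,1,0) f→(4,0) g→(3,2)
  e2=(0,0,1) f→(4,3) g→(0,3)
  composite₁ = (2 3 0; 2 2 3)
Along h;k (path 2):
  e0=(1,0,0) h→(1,1,4) k→(2,4)
  e1=(0,1,0) h→(4,3,4) k→(3,0)
  e2=(0,0,1) h→(2,2,4) k→(0,2)
  composite₂ = (2 3 0; 4 0 2)
Equal? NO — does not commute

Answer: DOES NOT COMMUTE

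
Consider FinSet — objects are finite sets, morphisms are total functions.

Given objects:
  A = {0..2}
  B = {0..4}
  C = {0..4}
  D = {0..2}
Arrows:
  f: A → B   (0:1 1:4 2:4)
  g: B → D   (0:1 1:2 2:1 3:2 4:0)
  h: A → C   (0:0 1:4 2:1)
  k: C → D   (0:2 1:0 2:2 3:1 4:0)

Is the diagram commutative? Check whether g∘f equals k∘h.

Answer: COMMUTES

Work:
Path 1 = f;g:
  0 f→1 g→2
  1 f→4 g→0
  2 f→4 g→0
  composite₁ = (0:2 1:0 2:0)
Path 2 = h;k:
  0 h→0 k→2
  1 h→4 k→0
  2 h→1 k→0
  composite₂ = (0:2 1:0 2:0)
Equal? same morphism ✓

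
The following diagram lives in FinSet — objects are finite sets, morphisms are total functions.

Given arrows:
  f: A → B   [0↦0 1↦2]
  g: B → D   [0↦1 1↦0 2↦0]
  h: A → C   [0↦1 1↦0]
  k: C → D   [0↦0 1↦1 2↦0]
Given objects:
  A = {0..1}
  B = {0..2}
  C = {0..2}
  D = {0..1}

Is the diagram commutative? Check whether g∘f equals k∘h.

Path 1 = f;g:
  0 f→0 g→1
  1 f→2 g→0
  composite₁ = [0↦1 1↦0]
Path 2 = h;k:
  0 h→1 k→1
  1 h→0 k→0
  composite₂ = [0↦1 1↦0]
Equal? YES — commutes

Answer: COMMUTES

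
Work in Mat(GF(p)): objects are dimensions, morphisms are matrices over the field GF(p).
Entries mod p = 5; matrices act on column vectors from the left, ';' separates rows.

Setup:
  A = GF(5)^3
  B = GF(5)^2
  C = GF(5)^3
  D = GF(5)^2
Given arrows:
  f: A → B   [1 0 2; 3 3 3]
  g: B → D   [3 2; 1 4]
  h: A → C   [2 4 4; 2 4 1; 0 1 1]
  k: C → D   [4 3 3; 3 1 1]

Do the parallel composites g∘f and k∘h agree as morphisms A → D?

Along f;g (path 1):
  e0=(1,0,0) f→(1,3) g→(4,3)
  e1=(0,1,0) f→(0,3) g→(1,2)
  e2=(0,0,1) f→(2,3) g→(2,4)
  composite₁ = [4 1 2; 3 2 4]
Along h;k (path 2):
  e0=(1,0,0) h→(2,2,0) k→(4,3)
  e1=(0,1,0) h→(4,4,1) k→(1,2)
  e2=(0,0,1) h→(4,1,1) k→(2,4)
  composite₂ = [4 1 2; 3 2 4]
Equal? equal; square commutes

Answer: COMMUTES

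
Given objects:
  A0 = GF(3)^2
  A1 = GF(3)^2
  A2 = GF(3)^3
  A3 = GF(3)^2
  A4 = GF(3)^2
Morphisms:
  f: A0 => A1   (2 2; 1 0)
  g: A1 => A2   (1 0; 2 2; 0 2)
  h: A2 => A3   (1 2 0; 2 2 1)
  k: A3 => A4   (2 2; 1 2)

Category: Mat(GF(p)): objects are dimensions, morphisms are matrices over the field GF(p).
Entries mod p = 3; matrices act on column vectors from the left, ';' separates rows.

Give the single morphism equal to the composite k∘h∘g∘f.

Answer: (1 2; 2 1)

Derivation:
  e0=(1,0) f=>(2,1) g=>(2,0,2) h=>(2,0) k=>(1,2)
  e1=(0,1) f=>(2,0) g=>(2,1,0) h=>(1,0) k=>(2,1)
⟦path⟧: (1 2; 2 1)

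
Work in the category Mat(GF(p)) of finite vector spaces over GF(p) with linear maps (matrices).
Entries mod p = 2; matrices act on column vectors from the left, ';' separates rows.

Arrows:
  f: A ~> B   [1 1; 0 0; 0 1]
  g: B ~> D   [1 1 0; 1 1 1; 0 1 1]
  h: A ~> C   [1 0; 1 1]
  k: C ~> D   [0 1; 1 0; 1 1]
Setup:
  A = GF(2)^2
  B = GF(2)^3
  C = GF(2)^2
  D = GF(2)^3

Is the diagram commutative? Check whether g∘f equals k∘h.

Path 1 = f;g:
  e0=[1,0] f~>[1,0,0] g~>[1,1,0]
  e1=[0,1] f~>[1,0,1] g~>[1,0,1]
  ⟦path⟧₁ = [1 1; 1 0; 0 1]
Path 2 = h;k:
  e0=[1,0] h~>[1,1] k~>[1,1,0]
  e1=[0,1] h~>[0,1] k~>[1,0,1]
  ⟦path⟧₂ = [1 1; 1 0; 0 1]
Equal? same morphism ✓

Answer: COMMUTES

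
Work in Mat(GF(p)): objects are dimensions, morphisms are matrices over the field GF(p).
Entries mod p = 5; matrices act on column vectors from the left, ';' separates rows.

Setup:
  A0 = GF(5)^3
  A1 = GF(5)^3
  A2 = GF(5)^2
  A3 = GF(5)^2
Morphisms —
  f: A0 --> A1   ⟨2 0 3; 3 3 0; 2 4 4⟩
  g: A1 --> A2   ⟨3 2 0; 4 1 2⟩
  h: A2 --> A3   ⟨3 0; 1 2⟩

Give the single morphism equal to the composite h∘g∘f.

Answer: ⟨1 3 2; 2 3 4⟩

Trace:
  e0=(1,0,0) f-->(2,3,2) g-->(2,0) h-->(1,2)
  e1=(0,1,0) f-->(0,3,4) g-->(1,1) h-->(3,3)
  e2=(0,0,1) f-->(3,0,4) g-->(4,0) h-->(2,4)
composite: ⟨1 3 2; 2 3 4⟩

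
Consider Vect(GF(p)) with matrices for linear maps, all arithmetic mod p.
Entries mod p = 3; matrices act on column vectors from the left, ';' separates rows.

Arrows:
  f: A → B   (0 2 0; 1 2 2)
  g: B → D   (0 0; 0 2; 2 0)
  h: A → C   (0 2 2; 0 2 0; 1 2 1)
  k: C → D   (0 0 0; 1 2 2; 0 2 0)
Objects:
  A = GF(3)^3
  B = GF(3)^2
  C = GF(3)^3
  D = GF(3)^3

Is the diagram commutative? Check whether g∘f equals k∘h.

Along f;g (path 1):
  e0=⟨1,0,0⟩ f→⟨0,1⟩ g→⟨0,2,0⟩
  e1=⟨0,1,0⟩ f→⟨2,2⟩ g→⟨0,1,1⟩
  e2=⟨0,0,1⟩ f→⟨0,2⟩ g→⟨0,1,0⟩
  ⟦path⟧₁ = (0 0 0; 2 1 1; 0 1 0)
Along h;k (path 2):
  e0=⟨1,0,0⟩ h→⟨0,0,1⟩ k→⟨0,2,0⟩
  e1=⟨0,1,0⟩ h→⟨2,2,2⟩ k→⟨0,1,1⟩
  e2=⟨0,0,1⟩ h→⟨2,0,1⟩ k→⟨0,1,0⟩
  ⟦path⟧₂ = (0 0 0; 2 1 1; 0 1 0)
Equal? YES — commutes

Answer: COMMUTES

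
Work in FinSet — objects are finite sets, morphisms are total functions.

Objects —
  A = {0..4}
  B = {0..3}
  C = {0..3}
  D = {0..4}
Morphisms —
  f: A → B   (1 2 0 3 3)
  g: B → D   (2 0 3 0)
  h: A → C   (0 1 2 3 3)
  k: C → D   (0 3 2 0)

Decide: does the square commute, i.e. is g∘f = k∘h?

Along f;g (path 1):
  0 f→1 g→0
  1 f→2 g→3
  2 f→0 g→2
  3 f→3 g→0
  4 f→3 g→0
  composite₁ = (0 3 2 0 0)
Along h;k (path 2):
  0 h→0 k→0
  1 h→1 k→3
  2 h→2 k→2
  3 h→3 k→0
  4 h→3 k→0
  composite₂ = (0 3 2 0 0)
Equal? equal; square commutes

Answer: COMMUTES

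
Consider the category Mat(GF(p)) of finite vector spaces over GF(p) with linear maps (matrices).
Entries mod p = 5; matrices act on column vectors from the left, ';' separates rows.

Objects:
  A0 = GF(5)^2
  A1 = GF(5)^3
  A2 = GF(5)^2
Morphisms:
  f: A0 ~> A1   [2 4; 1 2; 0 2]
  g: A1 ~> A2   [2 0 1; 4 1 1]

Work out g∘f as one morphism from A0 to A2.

  e0=[1,0] f~>[2,1,0] g~>[4,4]
  e1=[0,1] f~>[4,2,2] g~>[0,0]
composite: [4 0; 4 0]

Answer: [4 0; 4 0]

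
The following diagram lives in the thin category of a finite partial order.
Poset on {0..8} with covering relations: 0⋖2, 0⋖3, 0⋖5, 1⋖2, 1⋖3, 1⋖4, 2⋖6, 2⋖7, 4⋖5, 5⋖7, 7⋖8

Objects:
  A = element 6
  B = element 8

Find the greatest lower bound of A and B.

Answer: A∧B = 2

Work:
Lower bounds of A=6 and B=8: {0,1,2}
  0 ≤ 2
  1 ≤ 2
  2 ≤ 2
glb = 2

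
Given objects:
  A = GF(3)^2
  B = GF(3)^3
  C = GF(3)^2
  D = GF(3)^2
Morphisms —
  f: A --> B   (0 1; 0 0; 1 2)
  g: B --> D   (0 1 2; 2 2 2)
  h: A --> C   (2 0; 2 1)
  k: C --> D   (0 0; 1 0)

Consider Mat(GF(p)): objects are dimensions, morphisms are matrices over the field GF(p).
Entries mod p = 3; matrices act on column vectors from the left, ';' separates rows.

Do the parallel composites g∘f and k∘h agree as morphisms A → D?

Path 1 = f;g:
  e0=⟨1,0⟩ f-->⟨0,0,1⟩ g-->⟨2,2⟩
  e1=⟨0,1⟩ f-->⟨1,0,2⟩ g-->⟨1,0⟩
  composite₁ = (2 1; 2 0)
Path 2 = h;k:
  e0=⟨1,0⟩ h-->⟨2,2⟩ k-->⟨0,2⟩
  e1=⟨0,1⟩ h-->⟨0,1⟩ k-->⟨0,0⟩
  composite₂ = (0 0; 2 0)
Equal? distinct morphisms ✗

Answer: DOES NOT COMMUTE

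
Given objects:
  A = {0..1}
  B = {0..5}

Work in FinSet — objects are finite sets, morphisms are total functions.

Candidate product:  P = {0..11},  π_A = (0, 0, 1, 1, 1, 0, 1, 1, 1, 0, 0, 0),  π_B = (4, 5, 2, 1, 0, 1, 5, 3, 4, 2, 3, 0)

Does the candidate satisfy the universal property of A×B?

Answer: VALID PRODUCT

Work:
|A|·|B| = 2·6 = 12;  |P| = 12
Check the pairing map k ↦ (π_A(k), π_B(k)):
  0 -> (0,4)
  1 -> (0,5)
  2 -> (1,2)
  3 -> (1,1)
  4 -> (1,0)
  5 -> (0,1)
  6 -> (1,5)
  7 -> (1,3)
  8 -> (1,4)
  9 -> (0,2)
  10 -> (0,3)
  11 -> (0,0)
distinct pairs in image: 12 / 12 needed
  → bijection onto A×B; projections well-typed.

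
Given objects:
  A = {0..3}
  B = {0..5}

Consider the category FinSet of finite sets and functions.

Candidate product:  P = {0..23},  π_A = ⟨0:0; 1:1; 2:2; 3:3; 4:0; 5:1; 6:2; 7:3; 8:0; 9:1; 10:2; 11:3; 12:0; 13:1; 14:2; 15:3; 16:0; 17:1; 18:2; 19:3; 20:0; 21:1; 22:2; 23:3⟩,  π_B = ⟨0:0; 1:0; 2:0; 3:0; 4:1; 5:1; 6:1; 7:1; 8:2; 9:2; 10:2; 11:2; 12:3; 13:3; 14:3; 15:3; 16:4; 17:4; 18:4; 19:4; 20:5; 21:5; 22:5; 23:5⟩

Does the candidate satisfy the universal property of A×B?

Answer: VALID PRODUCT

Derivation:
|A|·|B| = 4·6 = 24;  |P| = 24
Check the pairing map k ↦ (π_A(k), π_B(k)):
  0 : (0,0)
  1 : (1,0)
  2 : (2,0)
  3 : (3,0)
  4 : (0,1)
  5 : (1,1)
  6 : (2,1)
  7 : (3,1)
  8 : (0,2)
  9 : (1,2)
  10 : (2,2)
  11 : (3,2)
  12 : (0,3)
  13 : (1,3)
  14 : (2,3)
  15 : (3,3)
  16 : (0,4)
  17 : (1,4)
  18 : (2,4)
  19 : (3,4)
  20 : (0,5)
  21 : (1,5)
  22 : (2,5)
  23 : (3,5)
distinct pairs in image: 24 / 24 needed
  → bijection onto A×B; projections well-typed.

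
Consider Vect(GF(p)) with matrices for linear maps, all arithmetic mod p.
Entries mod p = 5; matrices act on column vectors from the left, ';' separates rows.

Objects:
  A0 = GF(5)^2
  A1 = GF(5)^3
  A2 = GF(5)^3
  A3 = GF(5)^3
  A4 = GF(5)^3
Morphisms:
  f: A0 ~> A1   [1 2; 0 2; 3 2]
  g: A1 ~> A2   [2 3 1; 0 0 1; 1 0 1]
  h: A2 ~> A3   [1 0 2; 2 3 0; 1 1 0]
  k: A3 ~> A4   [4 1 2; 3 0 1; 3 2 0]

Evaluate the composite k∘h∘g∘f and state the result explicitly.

  e0=(1,0) f~>(1,0,3) g~>(0,3,4) h~>(3,4,3) k~>(2,2,2)
  e1=(0,1) f~>(2,2,2) g~>(2,2,4) h~>(0,0,4) k~>(3,4,0)
composite: [2 3; 2 4; 2 0]

Answer: [2 3; 2 4; 2 0]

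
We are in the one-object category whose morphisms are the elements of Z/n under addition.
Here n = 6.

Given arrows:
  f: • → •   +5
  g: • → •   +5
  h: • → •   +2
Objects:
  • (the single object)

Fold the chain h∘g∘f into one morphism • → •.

Answer: +0

Trace:
  0 +5≡5 +5≡4 +2≡0  (mod 6)
⟦path⟧: +0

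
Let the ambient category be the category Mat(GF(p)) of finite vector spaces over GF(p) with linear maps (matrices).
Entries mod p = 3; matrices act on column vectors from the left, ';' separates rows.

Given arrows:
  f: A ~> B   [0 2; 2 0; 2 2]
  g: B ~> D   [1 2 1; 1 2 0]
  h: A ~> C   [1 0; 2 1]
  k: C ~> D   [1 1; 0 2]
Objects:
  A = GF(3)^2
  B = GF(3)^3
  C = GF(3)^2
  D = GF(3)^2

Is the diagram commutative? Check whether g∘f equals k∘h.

Path 1 = f;g:
  e0=[1,0] f~>[0,2,2] g~>[0,1]
  e1=[0,1] f~>[2,0,2] g~>[1,2]
  ⟦path⟧₁ = [0 1; 1 2]
Path 2 = h;k:
  e0=[1,0] h~>[1,2] k~>[0,1]
  e1=[0,1] h~>[0,1] k~>[1,2]
  ⟦path⟧₂ = [0 1; 1 2]
Equal? same morphism ✓

Answer: COMMUTES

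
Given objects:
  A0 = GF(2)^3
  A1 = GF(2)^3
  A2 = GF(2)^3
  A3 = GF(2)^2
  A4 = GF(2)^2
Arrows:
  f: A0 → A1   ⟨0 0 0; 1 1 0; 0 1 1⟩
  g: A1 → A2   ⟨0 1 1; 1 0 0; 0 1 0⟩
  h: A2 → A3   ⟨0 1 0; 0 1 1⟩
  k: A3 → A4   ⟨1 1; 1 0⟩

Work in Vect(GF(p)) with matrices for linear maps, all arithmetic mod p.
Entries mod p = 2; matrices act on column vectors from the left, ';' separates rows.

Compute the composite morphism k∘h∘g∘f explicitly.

  e0=⟨1,0,0⟩ f→⟨0,1,0⟩ g→⟨1,0,1⟩ h→⟨0,1⟩ k→⟨1,0⟩
  e1=⟨0,1,0⟩ f→⟨0,1,1⟩ g→⟨0,0,1⟩ h→⟨0,1⟩ k→⟨1,0⟩
  e2=⟨0,0,1⟩ f→⟨0,0,1⟩ g→⟨1,0,0⟩ h→⟨0,0⟩ k→⟨0,0⟩
⟦path⟧: ⟨1 1 0; 0 0 0⟩

Answer: ⟨1 1 0; 0 0 0⟩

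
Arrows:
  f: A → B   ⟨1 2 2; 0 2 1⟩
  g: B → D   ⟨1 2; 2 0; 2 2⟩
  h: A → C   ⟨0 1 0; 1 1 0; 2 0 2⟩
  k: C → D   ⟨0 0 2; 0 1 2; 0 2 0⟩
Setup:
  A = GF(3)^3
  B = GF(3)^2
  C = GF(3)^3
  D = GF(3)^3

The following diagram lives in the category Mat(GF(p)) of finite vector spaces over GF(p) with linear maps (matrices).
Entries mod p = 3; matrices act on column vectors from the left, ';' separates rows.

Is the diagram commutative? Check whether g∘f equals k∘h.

Answer: COMMUTES

Derivation:
1) trace f;g:
  e0=⟨1,0,0⟩ f→⟨1,0⟩ g→⟨1,2,2⟩
  e1=⟨0,1,0⟩ f→⟨2,2⟩ g→⟨0,1,2⟩
  e2=⟨0,0,1⟩ f→⟨2,1⟩ g→⟨1,1,0⟩
  composite₁ = ⟨1 0 1; 2 1 1; 2 2 0⟩
2) trace h;k:
  e0=⟨1,0,0⟩ h→⟨0,1,2⟩ k→⟨1,2,2⟩
  e1=⟨0,1,0⟩ h→⟨1,1,0⟩ k→⟨0,1,2⟩
  e2=⟨0,0,1⟩ h→⟨0,0,2⟩ k→⟨1,1,0⟩
  composite₂ = ⟨1 0 1; 2 1 1; 2 2 0⟩
Equal? equal; square commutes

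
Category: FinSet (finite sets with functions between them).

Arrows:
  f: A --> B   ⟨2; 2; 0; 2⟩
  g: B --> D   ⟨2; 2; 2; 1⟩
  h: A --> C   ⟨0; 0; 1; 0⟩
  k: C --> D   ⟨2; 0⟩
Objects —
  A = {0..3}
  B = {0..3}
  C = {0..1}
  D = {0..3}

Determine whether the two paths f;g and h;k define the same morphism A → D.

Path 1 = f;g:
  0 f-->2 g-->2
  1 f-->2 g-->2
  2 f-->0 g-->2
  3 f-->2 g-->2
  result₁ = ⟨2; 2; 2; 2⟩
Path 2 = h;k:
  0 h-->0 k-->2
  1 h-->0 k-->2
  2 h-->1 k-->0
  3 h-->0 k-->2
  result₂ = ⟨2; 2; 0; 2⟩
Equal? differ; not commutative

Answer: DOES NOT COMMUTE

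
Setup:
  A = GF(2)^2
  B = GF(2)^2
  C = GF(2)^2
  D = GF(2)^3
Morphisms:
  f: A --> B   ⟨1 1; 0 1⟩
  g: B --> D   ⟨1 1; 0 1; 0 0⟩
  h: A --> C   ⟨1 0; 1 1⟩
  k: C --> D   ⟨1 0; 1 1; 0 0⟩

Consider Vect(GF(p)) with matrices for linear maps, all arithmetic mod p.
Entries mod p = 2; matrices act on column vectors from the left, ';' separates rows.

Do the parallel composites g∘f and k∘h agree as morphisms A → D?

Answer: COMMUTES

Derivation:
1) trace f;g:
  e0=[1,0] f-->[1,0] g-->[1,0,0]
  e1=[0,1] f-->[1,1] g-->[0,1,0]
  composite₁ = ⟨1 0; 0 1; 0 0⟩
2) trace h;k:
  e0=[1,0] h-->[1,1] k-->[1,0,0]
  e1=[0,1] h-->[0,1] k-->[0,1,0]
  composite₂ = ⟨1 0; 0 1; 0 0⟩
Equal? equal; square commutes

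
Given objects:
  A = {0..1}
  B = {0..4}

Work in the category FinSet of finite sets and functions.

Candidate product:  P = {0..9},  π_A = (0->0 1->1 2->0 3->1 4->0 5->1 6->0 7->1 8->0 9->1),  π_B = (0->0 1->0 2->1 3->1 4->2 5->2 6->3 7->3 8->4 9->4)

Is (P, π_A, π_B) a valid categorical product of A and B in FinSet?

Answer: VALID PRODUCT

Work:
|A|·|B| = 2·5 = 10;  |P| = 10
Check the pairing map k ↦ (π_A(k), π_B(k)):
  0 -> (0,0)
  1 -> (1,0)
  2 -> (0,1)
  3 -> (1,1)
  4 -> (0,2)
  5 -> (1,2)
  6 -> (0,3)
  7 -> (1,3)
  8 -> (0,4)
  9 -> (1,4)
distinct pairs in image: 10 / 10 needed
  → bijection onto A×B; projections well-typed.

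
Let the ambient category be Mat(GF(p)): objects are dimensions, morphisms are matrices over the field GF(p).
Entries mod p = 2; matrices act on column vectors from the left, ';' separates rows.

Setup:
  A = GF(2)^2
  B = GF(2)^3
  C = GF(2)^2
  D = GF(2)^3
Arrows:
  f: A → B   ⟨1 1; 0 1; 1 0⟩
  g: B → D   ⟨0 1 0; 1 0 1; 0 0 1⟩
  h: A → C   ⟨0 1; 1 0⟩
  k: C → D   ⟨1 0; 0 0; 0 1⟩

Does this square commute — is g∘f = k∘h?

Path 1 = f;g:
  e0=[1,0] f→[1,0,1] g→[0,0,1]
  e1=[0,1] f→[1,1,0] g→[1,1,0]
  composite₁ = ⟨0 1; 0 1; 1 0⟩
Path 2 = h;k:
  e0=[1,0] h→[0,1] k→[0,0,1]
  e1=[0,1] h→[1,0] k→[1,0,0]
  composite₂ = ⟨0 1; 0 0; 1 0⟩
Equal? differ; not commutative

Answer: DOES NOT COMMUTE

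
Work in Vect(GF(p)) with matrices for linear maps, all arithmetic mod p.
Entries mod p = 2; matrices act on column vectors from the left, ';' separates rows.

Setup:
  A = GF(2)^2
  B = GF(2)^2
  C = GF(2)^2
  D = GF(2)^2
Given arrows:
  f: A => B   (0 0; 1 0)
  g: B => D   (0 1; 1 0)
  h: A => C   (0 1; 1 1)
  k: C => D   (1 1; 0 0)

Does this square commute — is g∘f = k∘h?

Path 1 = f;g:
  e0=[1,0] f=>[0,1] g=>[1,0]
  e1=[0,1] f=>[0,0] g=>[0,0]
  ⟦path⟧₁ = (1 0; 0 0)
Path 2 = h;k:
  e0=[1,0] h=>[0,1] k=>[1,0]
  e1=[0,1] h=>[1,1] k=>[0,0]
  ⟦path⟧₂ = (1 0; 0 0)
Equal? same morphism ✓

Answer: COMMUTES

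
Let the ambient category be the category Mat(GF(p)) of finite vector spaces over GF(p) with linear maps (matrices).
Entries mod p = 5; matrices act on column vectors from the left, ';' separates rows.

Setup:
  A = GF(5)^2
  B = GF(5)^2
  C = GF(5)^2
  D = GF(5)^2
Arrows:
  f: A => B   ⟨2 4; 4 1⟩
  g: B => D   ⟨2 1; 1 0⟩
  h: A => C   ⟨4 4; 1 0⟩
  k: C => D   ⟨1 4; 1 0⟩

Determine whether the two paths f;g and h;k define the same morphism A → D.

Answer: DOES NOT COMMUTE

Derivation:
Along f;g (path 1):
  e0=(1,0) f=>(2,4) g=>(3,2)
  e1=(0,1) f=>(4,1) g=>(4,4)
  result₁ = ⟨3 4; 2 4⟩
Along h;k (path 2):
  e0=(1,0) h=>(4,1) k=>(3,4)
  e1=(0,1) h=>(4,0) k=>(4,4)
  result₂ = ⟨3 4; 4 4⟩
Equal? NO — does not commute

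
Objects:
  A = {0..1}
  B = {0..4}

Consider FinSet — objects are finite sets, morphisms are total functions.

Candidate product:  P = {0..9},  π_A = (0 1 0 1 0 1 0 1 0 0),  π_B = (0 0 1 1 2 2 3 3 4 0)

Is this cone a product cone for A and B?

|A|·|B| = 2·5 = 10;  |P| = 10
Check the pairing map k ↦ (π_A(k), π_B(k)):
  0 : (0,0)
  1 : (1,0)
  2 : (0,1)
  3 : (1,1)
  4 : (0,2)
  5 : (1,2)
  6 : (0,3)
  7 : (1,3)
  8 : (0,4)
  9 : (0,0)  ✗ repeats pair of k=0
distinct pairs in image: 9 / 10 needed
  → (0,0) hit at k=0 and k=9

Answer: NOT A VALID PRODUCT — duplicate pair at indices 0,9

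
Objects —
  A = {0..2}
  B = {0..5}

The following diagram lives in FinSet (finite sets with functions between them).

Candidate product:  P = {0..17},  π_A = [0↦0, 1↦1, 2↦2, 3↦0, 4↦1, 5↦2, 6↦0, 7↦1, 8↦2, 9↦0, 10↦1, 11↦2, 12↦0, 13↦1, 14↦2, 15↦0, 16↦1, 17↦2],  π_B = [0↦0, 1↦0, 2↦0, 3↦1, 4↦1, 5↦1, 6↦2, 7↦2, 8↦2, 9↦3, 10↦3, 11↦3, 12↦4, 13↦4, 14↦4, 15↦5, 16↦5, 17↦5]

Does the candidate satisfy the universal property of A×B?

|A|·|B| = 3·6 = 18;  |P| = 18
Check the pairing map k ↦ (π_A(k), π_B(k)):
  0 ↦ (0,0)
  1 ↦ (1,0)
  2 ↦ (2,0)
  3 ↦ (0,1)
  4 ↦ (1,1)
  5 ↦ (2,1)
  6 ↦ (0,2)
  7 ↦ (1,2)
  8 ↦ (2,2)
  9 ↦ (0,3)
  10 ↦ (1,3)
  11 ↦ (2,3)
  12 ↦ (0,4)
  13 ↦ (1,4)
  14 ↦ (2,4)
  15 ↦ (0,5)
  16 ↦ (1,5)
  17 ↦ (2,5)
distinct pairs in image: 18 / 18 needed
  → bijection onto A×B; projections well-typed.

Answer: VALID PRODUCT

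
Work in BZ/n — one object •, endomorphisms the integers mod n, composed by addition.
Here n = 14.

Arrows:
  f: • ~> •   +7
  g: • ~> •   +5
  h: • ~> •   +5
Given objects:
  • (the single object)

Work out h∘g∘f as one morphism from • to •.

  0 +7≡7 +5≡12 +5≡3  (mod 14)
⟦path⟧: +3

Answer: +3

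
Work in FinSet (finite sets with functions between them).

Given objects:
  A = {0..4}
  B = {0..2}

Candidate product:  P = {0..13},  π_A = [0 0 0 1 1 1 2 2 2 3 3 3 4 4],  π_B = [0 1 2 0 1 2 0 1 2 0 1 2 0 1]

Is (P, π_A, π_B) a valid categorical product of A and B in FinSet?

Answer: NOT A VALID PRODUCT — |P|=14 ≠ |A|·|B|=15

Trace:
|A|·|B| = 5·3 = 15;  |P| = 14
  → cardinalities differ; no bijection possible.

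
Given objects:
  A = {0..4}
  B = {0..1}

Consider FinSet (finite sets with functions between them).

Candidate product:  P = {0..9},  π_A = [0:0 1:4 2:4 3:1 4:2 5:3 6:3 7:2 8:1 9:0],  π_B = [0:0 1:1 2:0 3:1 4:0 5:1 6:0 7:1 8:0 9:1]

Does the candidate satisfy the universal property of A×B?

|A|·|B| = 5·2 = 10;  |P| = 10
Check the pairing map k ↦ (π_A(k), π_B(k)):
  0 : (0,0)
  1 : (4,1)
  2 : (4,0)
  3 : (1,1)
  4 : (2,0)
  5 : (3,1)
  6 : (3,0)
  7 : (2,1)
  8 : (1,0)
  9 : (0,1)
distinct pairs in image: 10 / 10 needed
  → bijection onto A×B; projections well-typed.

Answer: VALID PRODUCT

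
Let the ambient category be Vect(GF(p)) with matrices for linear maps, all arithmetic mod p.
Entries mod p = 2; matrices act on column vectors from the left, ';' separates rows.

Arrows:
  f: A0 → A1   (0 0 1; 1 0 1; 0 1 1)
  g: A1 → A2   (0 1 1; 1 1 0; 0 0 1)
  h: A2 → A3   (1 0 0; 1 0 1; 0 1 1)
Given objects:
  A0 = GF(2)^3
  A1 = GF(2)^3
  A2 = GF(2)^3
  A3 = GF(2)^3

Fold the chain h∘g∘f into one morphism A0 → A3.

Answer: (1 1 0; 1 0 1; 1 1 1)

Work:
  e0=[1,0,0] f→[0,1,0] g→[1,1,0] h→[1,1,1]
  e1=[0,1,0] f→[0,0,1] g→[1,0,1] h→[1,0,1]
  e2=[0,0,1] f→[1,1,1] g→[0,0,1] h→[0,1,1]
result: (1 1 0; 1 0 1; 1 1 1)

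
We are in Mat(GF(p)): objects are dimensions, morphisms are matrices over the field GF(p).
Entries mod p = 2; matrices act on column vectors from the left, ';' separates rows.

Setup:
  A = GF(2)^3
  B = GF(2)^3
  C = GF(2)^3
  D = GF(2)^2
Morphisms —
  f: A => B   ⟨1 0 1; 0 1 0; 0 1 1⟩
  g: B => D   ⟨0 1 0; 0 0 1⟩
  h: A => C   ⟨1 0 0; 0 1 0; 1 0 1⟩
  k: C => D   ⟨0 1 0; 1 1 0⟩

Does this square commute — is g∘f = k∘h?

1) trace f;g:
  e0=⟨1,0,0⟩ f=>⟨1,0,0⟩ g=>⟨0,0⟩
  e1=⟨0,1,0⟩ f=>⟨0,1,1⟩ g=>⟨1,1⟩
  e2=⟨0,0,1⟩ f=>⟨1,0,1⟩ g=>⟨0,1⟩
  composite₁ = ⟨0 1 0; 0 1 1⟩
2) trace h;k:
  e0=⟨1,0,0⟩ h=>⟨1,0,1⟩ k=>⟨0,1⟩
  e1=⟨0,1,0⟩ h=>⟨0,1,0⟩ k=>⟨1,1⟩
  e2=⟨0,0,1⟩ h=>⟨0,0,1⟩ k=>⟨0,0⟩
  composite₂ = ⟨0 1 0; 1 1 0⟩
Equal? NO — does not commute

Answer: DOES NOT COMMUTE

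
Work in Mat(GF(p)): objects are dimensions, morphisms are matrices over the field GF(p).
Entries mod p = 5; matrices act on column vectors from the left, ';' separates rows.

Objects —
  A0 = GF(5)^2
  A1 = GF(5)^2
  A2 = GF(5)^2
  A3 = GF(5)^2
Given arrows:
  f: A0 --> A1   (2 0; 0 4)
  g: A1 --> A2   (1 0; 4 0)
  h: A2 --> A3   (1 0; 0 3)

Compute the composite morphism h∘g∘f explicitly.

Answer: (2 0; 4 0)

Work:
  e0=(1,0) f-->(2,0) g-->(2,3) h-->(2,4)
  e1=(0,1) f-->(0,4) g-->(0,0) h-->(0,0)
result: (2 0; 4 0)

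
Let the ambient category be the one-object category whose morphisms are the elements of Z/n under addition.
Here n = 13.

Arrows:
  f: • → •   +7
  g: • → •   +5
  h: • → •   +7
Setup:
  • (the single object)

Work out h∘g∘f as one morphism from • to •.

Answer: +6

Trace:
  0 +7≡7 +5≡12 +7≡6  (mod 13)
⟦path⟧: +6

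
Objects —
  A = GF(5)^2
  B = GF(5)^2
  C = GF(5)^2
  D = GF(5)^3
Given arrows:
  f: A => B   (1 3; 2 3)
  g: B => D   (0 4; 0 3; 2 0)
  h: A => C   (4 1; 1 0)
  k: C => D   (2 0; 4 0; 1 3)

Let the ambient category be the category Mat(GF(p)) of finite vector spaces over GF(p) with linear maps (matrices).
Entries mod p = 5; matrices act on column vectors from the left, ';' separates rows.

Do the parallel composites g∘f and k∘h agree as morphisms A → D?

Answer: COMMUTES

Work:
1) trace f;g:
  e0=[1,0] f=>[1,2] g=>[3,1,2]
  e1=[0,1] f=>[3,3] g=>[2,4,1]
  ⟦path⟧₁ = (3 2; 1 4; 2 1)
2) trace h;k:
  e0=[1,0] h=>[4,1] k=>[3,1,2]
  e1=[0,1] h=>[1,0] k=>[2,4,1]
  ⟦path⟧₂ = (3 2; 1 4; 2 1)
Equal? same morphism ✓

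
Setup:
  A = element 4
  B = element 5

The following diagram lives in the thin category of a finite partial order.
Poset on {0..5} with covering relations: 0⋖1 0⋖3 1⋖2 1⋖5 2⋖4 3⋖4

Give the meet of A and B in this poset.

{x : x<=A ∧ x<=B} = {0,1}  (A=4, B=5)
  0 <= 1
  1 <= 1
glb = 1

Answer: A∧B = 1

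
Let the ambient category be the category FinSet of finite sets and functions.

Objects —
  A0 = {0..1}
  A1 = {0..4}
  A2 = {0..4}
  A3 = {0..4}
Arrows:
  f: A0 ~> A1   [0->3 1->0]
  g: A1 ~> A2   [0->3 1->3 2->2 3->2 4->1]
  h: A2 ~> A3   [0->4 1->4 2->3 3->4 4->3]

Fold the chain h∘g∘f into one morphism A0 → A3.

Answer: [0->3 1->4]

Work:
  0 f~>3 g~>2 h~>3
  1 f~>0 g~>3 h~>4
⟦path⟧: [0->3 1->4]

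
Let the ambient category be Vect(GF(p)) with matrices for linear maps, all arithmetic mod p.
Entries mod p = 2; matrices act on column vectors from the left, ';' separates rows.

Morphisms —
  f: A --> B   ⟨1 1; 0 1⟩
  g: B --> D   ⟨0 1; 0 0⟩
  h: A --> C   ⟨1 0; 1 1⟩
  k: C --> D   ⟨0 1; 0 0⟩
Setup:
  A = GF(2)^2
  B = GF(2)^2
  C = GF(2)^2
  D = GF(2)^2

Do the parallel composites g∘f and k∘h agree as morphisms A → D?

Along f;g (path 1):
  e0=⟨1,0⟩ f-->⟨1,0⟩ g-->⟨0,0⟩
  e1=⟨0,1⟩ f-->⟨1,1⟩ g-->⟨1,0⟩
  ⟦path⟧₁ = ⟨0 1; 0 0⟩
Along h;k (path 2):
  e0=⟨1,0⟩ h-->⟨1,1⟩ k-->⟨1,0⟩
  e1=⟨0,1⟩ h-->⟨0,1⟩ k-->⟨1,0⟩
  ⟦path⟧₂ = ⟨1 1; 0 0⟩
Equal? differ; not commutative

Answer: DOES NOT COMMUTE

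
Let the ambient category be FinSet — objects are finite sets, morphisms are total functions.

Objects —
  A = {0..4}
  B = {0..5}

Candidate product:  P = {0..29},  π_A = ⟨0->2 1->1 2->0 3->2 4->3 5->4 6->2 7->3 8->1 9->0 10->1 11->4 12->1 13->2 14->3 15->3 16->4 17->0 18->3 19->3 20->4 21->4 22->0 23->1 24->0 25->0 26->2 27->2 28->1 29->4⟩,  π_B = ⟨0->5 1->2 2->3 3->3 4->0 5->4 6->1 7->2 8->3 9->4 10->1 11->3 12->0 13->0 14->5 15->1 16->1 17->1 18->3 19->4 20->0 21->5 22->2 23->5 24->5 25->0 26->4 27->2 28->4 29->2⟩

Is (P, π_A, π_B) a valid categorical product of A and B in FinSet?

Answer: VALID PRODUCT

Trace:
|A|·|B| = 5·6 = 30;  |P| = 30
Check the pairing map k ↦ (π_A(k), π_B(k)):
  0 -> (2,5)
  1 -> (1,2)
  2 -> (0,3)
  3 -> (2,3)
  4 -> (3,0)
  5 -> (4,4)
  6 -> (2,1)
  7 -> (3,2)
  8 -> (1,3)
  9 -> (0,4)
  10 -> (1,1)
  11 -> (4,3)
  12 -> (1,0)
  13 -> (2,0)
  14 -> (3,5)
  15 -> (3,1)
  16 -> (4,1)
  17 -> (0,1)
  18 -> (3,3)
  19 -> (3,4)
  20 -> (4,0)
  21 -> (4,5)
  22 -> (0,2)
  23 -> (1,5)
  24 -> (0,5)
  25 -> (0,0)
  26 -> (2,4)
  27 -> (2,2)
  28 -> (1,4)
  29 -> (4,2)
distinct pairs in image: 30 / 30 needed
  → bijection onto A×B; projections well-typed.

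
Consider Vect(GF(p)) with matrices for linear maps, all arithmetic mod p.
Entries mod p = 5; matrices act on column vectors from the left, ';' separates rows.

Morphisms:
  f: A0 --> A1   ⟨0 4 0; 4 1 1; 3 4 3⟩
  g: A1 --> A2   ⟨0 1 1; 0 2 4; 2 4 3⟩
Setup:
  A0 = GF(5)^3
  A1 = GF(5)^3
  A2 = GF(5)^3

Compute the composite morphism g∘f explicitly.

Answer: ⟨2 0 4; 0 3 4; 0 4 3⟩

Derivation:
  e0=[1,0,0] f-->[0,4,3] g-->[2,0,0]
  e1=[0,1,0] f-->[4,1,4] g-->[0,3,4]
  e2=[0,0,1] f-->[0,1,3] g-->[4,4,3]
result: ⟨2 0 4; 0 3 4; 0 4 3⟩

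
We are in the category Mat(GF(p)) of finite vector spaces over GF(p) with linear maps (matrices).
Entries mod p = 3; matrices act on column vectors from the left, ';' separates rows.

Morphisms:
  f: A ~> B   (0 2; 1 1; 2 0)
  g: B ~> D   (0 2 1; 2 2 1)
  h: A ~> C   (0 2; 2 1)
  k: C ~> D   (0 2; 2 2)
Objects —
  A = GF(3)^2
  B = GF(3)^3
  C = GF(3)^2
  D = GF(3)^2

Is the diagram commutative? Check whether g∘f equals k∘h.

1) trace f;g:
  e0=⟨1,0⟩ f~>⟨0,1,2⟩ g~>⟨1,1⟩
  e1=⟨0,1⟩ f~>⟨2,1,0⟩ g~>⟨2,0⟩
  composite₁ = (1 2; 1 0)
2) trace h;k:
  e0=⟨1,0⟩ h~>⟨0,2⟩ k~>⟨1,1⟩
  e1=⟨0,1⟩ h~>⟨2,1⟩ k~>⟨2,0⟩
  composite₂ = (1 2; 1 0)
Equal? equal; square commutes

Answer: COMMUTES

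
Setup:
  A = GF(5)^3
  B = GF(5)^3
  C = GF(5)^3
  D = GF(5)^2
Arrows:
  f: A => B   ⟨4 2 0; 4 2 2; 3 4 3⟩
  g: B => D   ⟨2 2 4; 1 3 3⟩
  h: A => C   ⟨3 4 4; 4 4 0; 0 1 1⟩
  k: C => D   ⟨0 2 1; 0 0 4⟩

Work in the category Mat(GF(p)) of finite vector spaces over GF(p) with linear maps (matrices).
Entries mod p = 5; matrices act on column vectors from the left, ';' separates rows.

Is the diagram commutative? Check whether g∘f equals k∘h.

Answer: DOES NOT COMMUTE

Work:
Along f;g (path 1):
  e0=⟨1,0,0⟩ f=>⟨4,4,3⟩ g=>⟨3,0⟩
  e1=⟨0,1,0⟩ f=>⟨2,2,4⟩ g=>⟨4,0⟩
  e2=⟨0,0,1⟩ f=>⟨0,2,3⟩ g=>⟨1,0⟩
  ⟦path⟧₁ = ⟨3 4 1; 0 0 0⟩
Along h;k (path 2):
  e0=⟨1,0,0⟩ h=>⟨3,4,0⟩ k=>⟨3,0⟩
  e1=⟨0,1,0⟩ h=>⟨4,4,1⟩ k=>⟨4,4⟩
  e2=⟨0,0,1⟩ h=>⟨4,0,1⟩ k=>⟨1,4⟩
  ⟦path⟧₂ = ⟨3 4 1; 0 4 4⟩
Equal? distinct morphisms ✗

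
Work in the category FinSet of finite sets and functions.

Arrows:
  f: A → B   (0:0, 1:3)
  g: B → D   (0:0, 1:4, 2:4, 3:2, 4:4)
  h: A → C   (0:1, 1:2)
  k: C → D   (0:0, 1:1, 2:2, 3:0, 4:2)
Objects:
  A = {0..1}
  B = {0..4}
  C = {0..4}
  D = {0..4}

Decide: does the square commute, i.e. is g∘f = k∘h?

1) trace f;g:
  0 f→0 g→0
  1 f→3 g→2
  composite₁ = (0:0, 1:2)
2) trace h;k:
  0 h→1 k→1
  1 h→2 k→2
  composite₂ = (0:1, 1:2)
Equal? distinct morphisms ✗

Answer: DOES NOT COMMUTE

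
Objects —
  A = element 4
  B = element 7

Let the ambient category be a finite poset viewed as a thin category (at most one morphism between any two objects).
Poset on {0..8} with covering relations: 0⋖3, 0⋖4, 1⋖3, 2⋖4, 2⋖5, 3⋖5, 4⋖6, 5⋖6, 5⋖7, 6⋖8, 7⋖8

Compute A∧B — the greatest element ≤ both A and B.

Answer: NO MEET EXISTS

Work:
{x : x≤A ∧ x≤B} = {0,2}  (A=4, B=7)
  maximal lower bounds 0 and 2 are incomparable: neither 0≤2 nor 2≤0
→ no greatest lower bound exists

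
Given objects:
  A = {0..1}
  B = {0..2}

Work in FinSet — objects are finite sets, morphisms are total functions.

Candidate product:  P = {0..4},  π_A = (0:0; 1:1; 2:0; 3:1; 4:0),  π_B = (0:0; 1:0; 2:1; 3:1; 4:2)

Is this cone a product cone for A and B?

Answer: NOT A VALID PRODUCT — |P|=5 ≠ |A|·|B|=6

Trace:
|A|·|B| = 2·3 = 6;  |P| = 5
  → cardinalities differ; no bijection possible.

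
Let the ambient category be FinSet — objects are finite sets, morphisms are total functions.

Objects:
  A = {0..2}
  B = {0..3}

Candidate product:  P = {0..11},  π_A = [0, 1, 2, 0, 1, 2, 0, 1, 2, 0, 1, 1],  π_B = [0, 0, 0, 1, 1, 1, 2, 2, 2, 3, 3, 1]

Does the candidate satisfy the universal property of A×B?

Answer: NOT A VALID PRODUCT — duplicate pair at indices 4,11

Work:
|A|·|B| = 3·4 = 12;  |P| = 12
Check the pairing map k ↦ (π_A(k), π_B(k)):
  0 : (0,0)
  1 : (1,0)
  2 : (2,0)
  3 : (0,1)
  4 : (1,1)
  5 : (2,1)
  6 : (0,2)
  7 : (1,2)
  8 : (2,2)
  9 : (0,3)
  10 : (1,3)
  11 : (1,1)  ✗ repeats pair of k=4
distinct pairs in image: 11 / 12 needed
  → (1,1) hit at k=4 and k=11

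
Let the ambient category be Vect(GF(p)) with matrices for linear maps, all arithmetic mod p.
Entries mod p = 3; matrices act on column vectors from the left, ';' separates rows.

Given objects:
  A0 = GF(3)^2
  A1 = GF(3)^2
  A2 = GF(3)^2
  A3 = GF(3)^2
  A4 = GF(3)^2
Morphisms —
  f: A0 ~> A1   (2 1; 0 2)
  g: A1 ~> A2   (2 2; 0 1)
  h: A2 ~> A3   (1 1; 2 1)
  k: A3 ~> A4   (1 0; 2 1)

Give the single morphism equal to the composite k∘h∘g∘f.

Answer: (1 2; 1 0)

Work:
  e0=⟨1,0⟩ f~>⟨2,0⟩ g~>⟨1,0⟩ h~>⟨1,2⟩ k~>⟨1,1⟩
  e1=⟨0,1⟩ f~>⟨1,2⟩ g~>⟨0,2⟩ h~>⟨2,2⟩ k~>⟨2,0⟩
composite: (1 2; 1 0)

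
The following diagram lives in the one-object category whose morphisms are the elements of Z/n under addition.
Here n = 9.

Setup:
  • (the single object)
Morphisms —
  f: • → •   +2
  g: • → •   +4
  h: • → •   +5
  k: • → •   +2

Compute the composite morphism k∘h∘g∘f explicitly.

  0 +2≡2 +4≡6 +5≡2 +2≡4  (mod 9)
⟦path⟧: +4

Answer: +4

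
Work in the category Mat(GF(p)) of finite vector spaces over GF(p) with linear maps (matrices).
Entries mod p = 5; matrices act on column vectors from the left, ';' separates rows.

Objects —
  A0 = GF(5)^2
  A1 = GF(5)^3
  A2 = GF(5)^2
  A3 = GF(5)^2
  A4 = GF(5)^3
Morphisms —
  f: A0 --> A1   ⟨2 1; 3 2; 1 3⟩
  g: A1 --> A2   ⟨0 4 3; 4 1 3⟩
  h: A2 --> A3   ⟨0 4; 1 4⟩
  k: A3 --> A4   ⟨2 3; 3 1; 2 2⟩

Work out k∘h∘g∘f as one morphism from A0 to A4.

Answer: ⟨0 1; 4 2; 4 4⟩

Derivation:
  e0=⟨1,0⟩ f-->⟨2,3,1⟩ g-->⟨0,4⟩ h-->⟨1,1⟩ k-->⟨0,4,4⟩
  e1=⟨0,1⟩ f-->⟨1,2,3⟩ g-->⟨2,0⟩ h-->⟨0,2⟩ k-->⟨1,2,4⟩
result: ⟨0 1; 4 2; 4 4⟩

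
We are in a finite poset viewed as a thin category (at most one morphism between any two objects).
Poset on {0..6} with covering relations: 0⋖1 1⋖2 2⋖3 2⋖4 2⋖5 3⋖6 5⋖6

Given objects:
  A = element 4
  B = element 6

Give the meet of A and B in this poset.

Answer: A∧B = 2

Trace:
Common predecessors of 4,6: {0,1,2}
  0 <= 2
  1 <= 2
  2 <= 2
glb = 2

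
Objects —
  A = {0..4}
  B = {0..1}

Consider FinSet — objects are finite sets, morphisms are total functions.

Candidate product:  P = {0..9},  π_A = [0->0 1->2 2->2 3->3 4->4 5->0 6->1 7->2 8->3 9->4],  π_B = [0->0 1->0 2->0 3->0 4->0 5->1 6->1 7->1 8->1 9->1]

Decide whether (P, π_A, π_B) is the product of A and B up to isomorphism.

Answer: NOT A VALID PRODUCT — duplicate pair at indices 2,1

Work:
|A|·|B| = 5·2 = 10;  |P| = 10
Check the pairing map k ↦ (π_A(k), π_B(k)):
  0 -> (0,0)
  1 -> (2,0)
  2 -> (2,0)  ✗ repeats pair of k=1
  3 -> (3,0)
  4 -> (4,0)
  5 -> (0,1)
  6 -> (1,1)
  7 -> (2,1)
  8 -> (3,1)
  9 -> (4,1)
distinct pairs in image: 9 / 10 needed
  → (2,0) hit at k=1 and k=2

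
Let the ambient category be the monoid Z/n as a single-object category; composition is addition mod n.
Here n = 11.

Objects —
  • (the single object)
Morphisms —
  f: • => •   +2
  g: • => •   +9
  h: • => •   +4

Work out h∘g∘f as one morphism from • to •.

  0 +2≡2 +9≡0 +4≡4  (mod 11)
⟦path⟧: +4

Answer: +4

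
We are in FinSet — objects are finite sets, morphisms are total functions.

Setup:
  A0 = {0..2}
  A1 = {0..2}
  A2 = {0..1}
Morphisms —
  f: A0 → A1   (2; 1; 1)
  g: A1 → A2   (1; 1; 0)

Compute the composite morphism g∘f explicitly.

  0 f→2 g→0
  1 f→1 g→1
  2 f→1 g→1
⟦path⟧: (0; 1; 1)

Answer: (0; 1; 1)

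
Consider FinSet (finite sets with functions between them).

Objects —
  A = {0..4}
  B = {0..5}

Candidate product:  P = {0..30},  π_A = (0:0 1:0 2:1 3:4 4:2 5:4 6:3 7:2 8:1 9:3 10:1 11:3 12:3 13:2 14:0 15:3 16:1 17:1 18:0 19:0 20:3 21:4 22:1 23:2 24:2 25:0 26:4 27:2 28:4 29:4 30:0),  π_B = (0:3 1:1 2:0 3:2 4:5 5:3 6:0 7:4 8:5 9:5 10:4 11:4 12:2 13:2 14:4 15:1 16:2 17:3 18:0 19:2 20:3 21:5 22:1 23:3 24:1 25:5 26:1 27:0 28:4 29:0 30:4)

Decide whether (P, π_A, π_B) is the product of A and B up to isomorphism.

|A|·|B| = 5·6 = 30;  |P| = 31
  → cardinalities differ; no bijection possible.

Answer: NOT A VALID PRODUCT — |P|=31 ≠ |A|·|B|=30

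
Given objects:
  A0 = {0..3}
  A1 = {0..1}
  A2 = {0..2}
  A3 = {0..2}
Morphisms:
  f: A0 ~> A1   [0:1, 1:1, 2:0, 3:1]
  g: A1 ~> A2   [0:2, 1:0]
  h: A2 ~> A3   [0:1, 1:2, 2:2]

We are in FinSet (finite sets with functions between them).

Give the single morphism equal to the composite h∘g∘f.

  0 f~>1 g~>0 h~>1
  1 f~>1 g~>0 h~>1
  2 f~>0 g~>2 h~>2
  3 f~>1 g~>0 h~>1
result: [0:1, 1:1, 2:2, 3:1]

Answer: [0:1, 1:1, 2:2, 3:1]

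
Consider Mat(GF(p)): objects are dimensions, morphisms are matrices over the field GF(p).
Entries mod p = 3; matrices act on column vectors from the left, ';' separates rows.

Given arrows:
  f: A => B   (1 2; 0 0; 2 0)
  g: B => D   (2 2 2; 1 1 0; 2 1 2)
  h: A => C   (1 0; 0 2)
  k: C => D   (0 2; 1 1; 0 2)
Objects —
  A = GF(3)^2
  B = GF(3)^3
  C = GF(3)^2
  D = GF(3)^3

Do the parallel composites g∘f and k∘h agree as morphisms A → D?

Answer: COMMUTES

Derivation:
1) trace f;g:
  e0=⟨1,0⟩ f=>⟨1,0,2⟩ g=>⟨0,1,0⟩
  e1=⟨0,1⟩ f=>⟨2,0,0⟩ g=>⟨1,2,1⟩
  result₁ = (0 1; 1 2; 0 1)
2) trace h;k:
  e0=⟨1,0⟩ h=>⟨1,0⟩ k=>⟨0,1,0⟩
  e1=⟨0,1⟩ h=>⟨0,2⟩ k=>⟨1,2,1⟩
  result₂ = (0 1; 1 2; 0 1)
Equal? equal; square commutes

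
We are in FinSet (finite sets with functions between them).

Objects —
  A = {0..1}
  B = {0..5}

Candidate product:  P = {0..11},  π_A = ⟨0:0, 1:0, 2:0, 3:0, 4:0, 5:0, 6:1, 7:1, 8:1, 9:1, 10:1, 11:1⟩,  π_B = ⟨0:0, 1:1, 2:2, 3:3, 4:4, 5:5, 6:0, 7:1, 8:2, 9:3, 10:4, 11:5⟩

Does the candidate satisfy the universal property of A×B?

|A|·|B| = 2·6 = 12;  |P| = 12
Check the pairing map k ↦ (π_A(k), π_B(k)):
  0 : (0,0)
  1 : (0,1)
  2 : (0,2)
  3 : (0,3)
  4 : (0,4)
  5 : (0,5)
  6 : (1,0)
  7 : (1,1)
  8 : (1,2)
  9 : (1,3)
  10 : (1,4)
  11 : (1,5)
distinct pairs in image: 12 / 12 needed
  → bijection onto A×B; projections well-typed.

Answer: VALID PRODUCT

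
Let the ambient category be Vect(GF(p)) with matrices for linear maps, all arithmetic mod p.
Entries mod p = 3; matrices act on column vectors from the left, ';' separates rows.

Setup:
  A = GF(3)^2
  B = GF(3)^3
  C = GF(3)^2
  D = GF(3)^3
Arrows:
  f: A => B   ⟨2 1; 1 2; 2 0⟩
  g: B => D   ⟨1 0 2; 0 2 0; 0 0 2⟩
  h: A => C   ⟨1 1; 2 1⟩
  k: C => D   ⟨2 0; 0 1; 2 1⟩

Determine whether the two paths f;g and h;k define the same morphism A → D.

Path 1 = f;g:
  e0=⟨1,0⟩ f=>⟨2,1,2⟩ g=>⟨0,2,1⟩
  e1=⟨0,1⟩ f=>⟨1,2,0⟩ g=>⟨1,1,0⟩
  ⟦path⟧₁ = ⟨0 1; 2 1; 1 0⟩
Path 2 = h;k:
  e0=⟨1,0⟩ h=>⟨1,2⟩ k=>⟨2,2,1⟩
  e1=⟨0,1⟩ h=>⟨1,1⟩ k=>⟨2,1,0⟩
  ⟦path⟧₂ = ⟨2 2; 2 1; 1 0⟩
Equal? distinct morphisms ✗

Answer: DOES NOT COMMUTE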